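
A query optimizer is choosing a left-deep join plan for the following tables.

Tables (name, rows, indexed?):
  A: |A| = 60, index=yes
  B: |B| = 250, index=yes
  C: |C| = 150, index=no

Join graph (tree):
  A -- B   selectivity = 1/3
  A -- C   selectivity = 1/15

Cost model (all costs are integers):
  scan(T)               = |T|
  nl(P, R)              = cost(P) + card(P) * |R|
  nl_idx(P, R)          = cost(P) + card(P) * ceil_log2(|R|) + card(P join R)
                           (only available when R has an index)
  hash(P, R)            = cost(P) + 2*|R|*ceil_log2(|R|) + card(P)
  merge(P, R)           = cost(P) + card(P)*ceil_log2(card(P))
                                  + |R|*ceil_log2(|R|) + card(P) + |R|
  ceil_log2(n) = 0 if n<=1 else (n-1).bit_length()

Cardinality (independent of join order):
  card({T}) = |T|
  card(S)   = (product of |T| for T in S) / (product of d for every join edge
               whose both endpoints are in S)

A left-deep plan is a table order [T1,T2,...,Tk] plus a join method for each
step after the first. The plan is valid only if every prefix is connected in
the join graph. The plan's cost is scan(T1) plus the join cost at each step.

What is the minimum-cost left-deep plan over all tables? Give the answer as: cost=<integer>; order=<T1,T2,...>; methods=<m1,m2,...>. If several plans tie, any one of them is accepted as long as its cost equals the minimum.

cost=5620; order=C,A,B; methods=hash,hash

Selinger DP (subsets sized 1..n):
  {A}: scan cost=60, card=60
  {B}: scan cost=250, card=250
  {C}: scan cost=150, card=150
  {AB}: card=5000; try (A,hash)→1220, (B,merge)→2730, (A,merge)→2920, (B,hash)→4120, (B,nl_idx)→5540, (A,nl_idx)→6750 …(+2); best=1220 via (A,hash)
  {AC}: card=600; try (A,hash)→1020, (A,nl_idx)→1650, (C,merge)→1830, (A,merge)→1920, (C,hash)→2520, (C,nl)→9060 …(+1); best=1020 via (A,hash)
  {ABC}: card=50000; try (B,hash)→5620, (C,hash)→8620, (B,merge)→9870, (B,nl_idx)→55820, (C,merge)→72570, (B,nl)→151020 …(+1); best=5620 via (B,hash)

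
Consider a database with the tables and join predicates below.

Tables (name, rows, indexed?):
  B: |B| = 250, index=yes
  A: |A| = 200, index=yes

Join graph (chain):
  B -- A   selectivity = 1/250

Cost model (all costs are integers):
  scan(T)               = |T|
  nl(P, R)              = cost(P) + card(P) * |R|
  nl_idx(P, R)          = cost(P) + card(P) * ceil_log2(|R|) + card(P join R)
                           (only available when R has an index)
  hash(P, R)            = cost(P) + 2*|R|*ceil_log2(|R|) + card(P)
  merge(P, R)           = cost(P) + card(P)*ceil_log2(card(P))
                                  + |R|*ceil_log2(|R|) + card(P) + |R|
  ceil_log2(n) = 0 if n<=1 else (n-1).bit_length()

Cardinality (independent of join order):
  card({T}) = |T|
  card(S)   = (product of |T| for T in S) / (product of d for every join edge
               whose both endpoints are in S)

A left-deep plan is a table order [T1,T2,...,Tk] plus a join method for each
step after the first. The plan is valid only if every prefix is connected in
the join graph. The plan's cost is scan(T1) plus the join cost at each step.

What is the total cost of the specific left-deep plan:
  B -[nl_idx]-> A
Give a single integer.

step 1: scan B: cost=250, card=250
step 2: join A via nl_idx
    card(P join A) = 250*200/(250) = 200
    cost = 250 + 250*8 + 200 = 2450

2450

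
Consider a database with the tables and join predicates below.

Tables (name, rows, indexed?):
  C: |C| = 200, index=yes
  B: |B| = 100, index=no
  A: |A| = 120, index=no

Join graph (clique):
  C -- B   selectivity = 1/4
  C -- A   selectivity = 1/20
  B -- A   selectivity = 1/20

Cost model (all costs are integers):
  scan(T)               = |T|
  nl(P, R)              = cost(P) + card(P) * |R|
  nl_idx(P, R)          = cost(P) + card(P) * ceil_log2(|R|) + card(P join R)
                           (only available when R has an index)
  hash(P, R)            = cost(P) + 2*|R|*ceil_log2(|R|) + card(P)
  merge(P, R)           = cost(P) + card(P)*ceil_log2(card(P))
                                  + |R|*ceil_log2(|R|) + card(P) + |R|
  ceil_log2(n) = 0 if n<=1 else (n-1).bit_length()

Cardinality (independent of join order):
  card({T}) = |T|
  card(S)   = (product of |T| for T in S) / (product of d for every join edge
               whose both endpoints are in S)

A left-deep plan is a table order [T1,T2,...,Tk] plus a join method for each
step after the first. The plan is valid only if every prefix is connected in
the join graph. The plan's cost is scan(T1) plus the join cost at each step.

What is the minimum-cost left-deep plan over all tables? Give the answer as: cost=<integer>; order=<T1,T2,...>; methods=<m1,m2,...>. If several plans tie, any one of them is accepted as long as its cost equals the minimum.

cost=4680; order=C,A,B; methods=hash,hash

Selinger DP (subsets sized 1..n):
  {C}: scan cost=200, card=200
  {B}: scan cost=100, card=100
  {A}: scan cost=120, card=120
  {BC}: card=5000; try (B,hash)→1800, (C,merge)→2700, (B,merge)→2800, (C,hash)→3400, (C,nl_idx)→5900, (C,nl)→20100 …(+1); best=1800 via (B,hash)
  {AC}: card=1200; try (A,hash)→2080, (C,nl_idx)→2280, (C,merge)→2880, (A,merge)→2960, (C,hash)→3440, (C,nl)→24120 …(+1); best=2080 via (A,hash)
  {AB}: card=600; try (B,hash)→1640, (A,merge)→1860, (B,merge)→1880, (A,hash)→1880, (A,nl)→12100, (B,nl)→12120; best=1640 via (B,hash)
  {ABC}: card=1500; try (B,hash)→4680, (C,hash)→5440, (C,nl_idx)→7940, (A,hash)→8480, (C,merge)→10040, (B,merge)→17280 …(+4); best=4680 via (B,hash)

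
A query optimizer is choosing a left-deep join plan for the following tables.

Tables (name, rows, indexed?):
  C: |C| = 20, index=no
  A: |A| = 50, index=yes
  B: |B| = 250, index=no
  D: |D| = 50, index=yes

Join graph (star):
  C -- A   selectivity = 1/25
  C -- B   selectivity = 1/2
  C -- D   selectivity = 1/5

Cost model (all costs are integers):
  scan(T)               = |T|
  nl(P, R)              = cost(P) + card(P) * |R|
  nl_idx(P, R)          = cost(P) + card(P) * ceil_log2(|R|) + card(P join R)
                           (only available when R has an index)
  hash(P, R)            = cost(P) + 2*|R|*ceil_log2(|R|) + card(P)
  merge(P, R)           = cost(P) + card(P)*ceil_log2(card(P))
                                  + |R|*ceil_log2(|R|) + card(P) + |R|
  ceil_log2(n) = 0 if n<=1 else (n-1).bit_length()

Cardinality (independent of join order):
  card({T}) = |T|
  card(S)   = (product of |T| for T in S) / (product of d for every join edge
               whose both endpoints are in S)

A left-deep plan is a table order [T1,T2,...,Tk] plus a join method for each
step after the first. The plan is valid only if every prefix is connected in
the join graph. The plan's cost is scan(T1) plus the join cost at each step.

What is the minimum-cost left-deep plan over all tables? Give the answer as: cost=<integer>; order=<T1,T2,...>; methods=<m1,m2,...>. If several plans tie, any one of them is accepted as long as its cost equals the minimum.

Selinger DP (subsets sized 1..n):
  {C}: scan cost=20, card=20
  {A}: scan cost=50, card=50
  {B}: scan cost=250, card=250
  {D}: scan cost=50, card=50
  {AC}: card=40; try (A,nl_idx)→180, (C,hash)→300, (A,merge)→490, (C,merge)→520, (A,hash)→640, (A,nl)→1020 …(+1); best=180 via (A,nl_idx)
  {BC}: card=2500; try (C,hash)→700, (B,merge)→2390, (C,merge)→2620, (B,hash)→4040, (B,nl)→5020, (C,nl)→5250; best=700 via (C,hash)
  {CD}: card=200; try (C,hash)→300, (D,nl_idx)→340, (D,merge)→490, (C,merge)→520, (D,hash)→640, (D,nl)→1020 …(+1); best=300 via (C,hash)
  {ABC}: card=5000; try (B,merge)→2710, (A,hash)→3800, (B,hash)→4220, (B,nl)→10180, (A,nl_idx)→20700, (A,merge)→33550 …(+1); best=2710 via (B,merge)
  {ACD}: card=400; try (D,merge)→810, (D,hash)→820, (D,nl_idx)→820, (A,hash)→1100, (A,nl_idx)→1900, (D,nl)→2180 …(+2); best=810 via (D,merge)
  {BCD}: card=25000; try (D,hash)→3800, (B,merge)→4350, (B,hash)→4500, (D,merge)→33550, (D,nl_idx)→40700, (B,nl)→50300 …(+1); best=3800 via (D,hash)
  {ABCD}: card=50000; try (B,hash)→5210, (B,merge)→7060, (D,hash)→8310, (A,hash)→29400, (D,merge)→73060, (D,nl_idx)→82710 …(+5); best=5210 via (B,hash)

cost=5210; order=C,A,D,B; methods=nl_idx,merge,hash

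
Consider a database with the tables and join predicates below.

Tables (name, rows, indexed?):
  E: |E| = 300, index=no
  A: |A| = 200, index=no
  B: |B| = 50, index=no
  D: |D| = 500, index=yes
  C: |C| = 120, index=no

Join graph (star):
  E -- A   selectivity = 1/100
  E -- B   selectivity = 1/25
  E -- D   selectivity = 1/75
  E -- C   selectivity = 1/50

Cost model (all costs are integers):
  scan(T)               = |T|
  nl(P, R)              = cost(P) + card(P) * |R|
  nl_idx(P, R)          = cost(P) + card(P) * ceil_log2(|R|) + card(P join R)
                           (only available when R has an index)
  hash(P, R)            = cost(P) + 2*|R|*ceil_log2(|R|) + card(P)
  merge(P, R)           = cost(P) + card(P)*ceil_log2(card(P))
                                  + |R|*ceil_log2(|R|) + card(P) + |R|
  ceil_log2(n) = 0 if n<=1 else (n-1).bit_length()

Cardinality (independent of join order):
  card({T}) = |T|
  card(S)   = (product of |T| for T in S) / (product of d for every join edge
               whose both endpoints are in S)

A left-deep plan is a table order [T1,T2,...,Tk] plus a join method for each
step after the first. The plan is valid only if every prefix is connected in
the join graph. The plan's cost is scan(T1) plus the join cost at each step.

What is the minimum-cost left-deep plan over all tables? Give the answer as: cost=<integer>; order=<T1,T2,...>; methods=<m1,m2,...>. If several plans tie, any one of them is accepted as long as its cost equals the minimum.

Selinger DP (subsets sized 1..n):
  {E}: scan cost=300, card=300
  {A}: scan cost=200, card=200
  {B}: scan cost=50, card=50
  {D}: scan cost=500, card=500
  {C}: scan cost=120, card=120
  {AE}: card=600; try (A,hash)→3800, (E,merge)→5000, (A,merge)→5100, (E,hash)→5800, (E,nl)→60200, (A,nl)→60300; best=3800 via (A,hash)
  {BE}: card=600; try (B,hash)→1200, (E,merge)→3400, (B,merge)→3650, (E,hash)→5500, (E,nl)→15050, (B,nl)→15300; best=1200 via (B,hash)
  {DE}: card=2000; try (D,nl_idx)→5000, (E,hash)→6400, (D,merge)→8300, (E,merge)→8500, (D,hash)→9600, (D,nl)→150300 …(+1); best=5000 via (D,nl_idx)
  {CE}: card=720; try (C,hash)→2280, (E,merge)→4080, (C,merge)→4260, (E,hash)→5640, (E,nl)→36120, (C,nl)→36300; best=2280 via (C,hash)
  {ABE}: card=1200; try (B,hash)→5000, (A,hash)→5000, (A,merge)→9600, (B,merge)→10750, (B,nl)→33800, (A,nl)→121200; best=5000 via (B,hash)
  {ADE}: card=4000; try (A,hash)→10200, (D,nl_idx)→13200, (D,hash)→13400, (D,merge)→15400, (A,merge)→30800, (D,nl)→303800 …(+1); best=10200 via (A,hash)
  {ACE}: card=1440; try (C,hash)→6080, (A,hash)→6200, (C,merge)→11360, (A,merge)→12000, (C,nl)→75800, (A,nl)→146280; best=6080 via (C,hash)
  {BDE}: card=4000; try (B,hash)→7600, (D,nl_idx)→10600, (D,hash)→10800, (D,merge)→12800, (B,merge)→29350, (B,nl)→105000 …(+1); best=7600 via (B,hash)
  {BCE}: card=1440; try (C,hash)→3480, (B,hash)→3600, (C,merge)→8760, (B,merge)→10550, (B,nl)→38280, (C,nl)→73200; best=3480 via (C,hash)
  {CDE}: card=4800; try (C,hash)→8680, (D,hash)→12000, (D,nl_idx)→13560, (D,merge)→15200, (C,merge)→29960, (C,nl)→245000 …(+1); best=8680 via (C,hash)
  {ABDE}: card=8000; try (B,hash)→14800, (A,hash)→14800, (D,hash)→15200, (D,nl_idx)→23800, (D,merge)→24400, (A,merge)→61400 …(+4); best=14800 via (B,hash)
  {ABCE}: card=2880; try (C,hash)→7880, (B,hash)→8120, (A,hash)→8120, (C,merge)→20360, (A,merge)→22560, (B,merge)→23710 …(+3); best=7880 via (C,hash)
  {ACDE}: card=9600; try (C,hash)→15880, (D,hash)→16520, (A,hash)→16680, (D,merge)→28360, (D,nl_idx)→28640, (C,merge)→63160 …(+4); best=15880 via (C,hash)
  {BCDE}: card=9600; try (C,hash)→13280, (D,hash)→13920, (B,hash)→14080, (D,merge)→25760, (D,nl_idx)→26040, (C,merge)→60560 …(+4); best=13280 via (C,hash)
  {ABCDE}: card=19200; try (D,hash)→19760, (C,hash)→24480, (B,hash)→26080, (A,hash)→26080, (D,merge)→50320, (D,nl_idx)→53000 …(+7); best=19760 via (D,hash)

cost=19760; order=E,A,B,C,D; methods=hash,hash,hash,hash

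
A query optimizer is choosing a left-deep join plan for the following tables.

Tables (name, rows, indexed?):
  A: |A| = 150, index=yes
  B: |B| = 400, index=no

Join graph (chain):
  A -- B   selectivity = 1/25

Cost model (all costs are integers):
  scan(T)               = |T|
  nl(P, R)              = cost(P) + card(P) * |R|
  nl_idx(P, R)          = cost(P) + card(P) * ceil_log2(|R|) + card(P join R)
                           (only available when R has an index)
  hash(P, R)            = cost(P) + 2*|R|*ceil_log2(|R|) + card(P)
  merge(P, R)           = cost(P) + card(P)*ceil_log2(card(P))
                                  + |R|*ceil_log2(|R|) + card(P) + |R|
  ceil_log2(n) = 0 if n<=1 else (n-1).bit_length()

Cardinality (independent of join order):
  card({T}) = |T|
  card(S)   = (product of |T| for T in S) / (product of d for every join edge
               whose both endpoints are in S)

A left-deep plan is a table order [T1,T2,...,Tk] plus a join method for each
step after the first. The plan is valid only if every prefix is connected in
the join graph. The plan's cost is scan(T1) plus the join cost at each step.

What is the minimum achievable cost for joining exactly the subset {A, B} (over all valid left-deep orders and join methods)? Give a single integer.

Selinger DP over subsets of {A,B}:
  {A}: scan cost=150, card=150
  {B}: scan cost=400, card=400
  {AB}: card=2400; try (A,hash)→3200, (B,merge)→5500, (A,merge)→5750, (A,nl_idx)→6000, (B,hash)→7500, (B,nl)→60150 …(+1); best=3200 via (A,hash)

3200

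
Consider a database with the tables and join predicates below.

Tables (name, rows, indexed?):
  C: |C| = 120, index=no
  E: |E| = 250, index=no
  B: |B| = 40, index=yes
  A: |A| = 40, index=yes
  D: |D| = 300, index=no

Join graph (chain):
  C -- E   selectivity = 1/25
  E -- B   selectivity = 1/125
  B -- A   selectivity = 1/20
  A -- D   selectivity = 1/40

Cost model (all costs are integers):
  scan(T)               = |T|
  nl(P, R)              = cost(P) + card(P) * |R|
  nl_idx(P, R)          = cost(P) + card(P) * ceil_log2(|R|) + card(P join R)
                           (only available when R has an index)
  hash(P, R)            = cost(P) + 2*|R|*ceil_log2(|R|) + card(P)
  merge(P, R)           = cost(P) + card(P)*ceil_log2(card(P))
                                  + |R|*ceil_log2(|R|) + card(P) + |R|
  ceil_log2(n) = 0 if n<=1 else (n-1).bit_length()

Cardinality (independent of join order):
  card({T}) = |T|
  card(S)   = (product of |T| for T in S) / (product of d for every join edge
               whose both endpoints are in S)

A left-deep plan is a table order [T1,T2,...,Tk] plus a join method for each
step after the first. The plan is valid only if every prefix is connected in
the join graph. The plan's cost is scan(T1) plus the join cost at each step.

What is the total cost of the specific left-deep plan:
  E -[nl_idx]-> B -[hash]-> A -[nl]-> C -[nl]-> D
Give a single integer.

251990

step 1: scan E: cost=250, card=250
step 2: join B via nl_idx
    card(P join B) = 250*40/(125) = 80
    cost = 250 + 250*6 + 80 = 1830
step 3: join A via hash
    card(P join A) = 80*40/(20) = 160
    cost = 1830 + 2*40*6 + 80 = 2390
step 4: join C via nl
    card(P join C) = 160*120/(25) = 768
    cost = 2390 + 160*120 = 21590
step 5: join D via nl
    card(P join D) = 768*300/(40) = 5760
    cost = 21590 + 768*300 = 251990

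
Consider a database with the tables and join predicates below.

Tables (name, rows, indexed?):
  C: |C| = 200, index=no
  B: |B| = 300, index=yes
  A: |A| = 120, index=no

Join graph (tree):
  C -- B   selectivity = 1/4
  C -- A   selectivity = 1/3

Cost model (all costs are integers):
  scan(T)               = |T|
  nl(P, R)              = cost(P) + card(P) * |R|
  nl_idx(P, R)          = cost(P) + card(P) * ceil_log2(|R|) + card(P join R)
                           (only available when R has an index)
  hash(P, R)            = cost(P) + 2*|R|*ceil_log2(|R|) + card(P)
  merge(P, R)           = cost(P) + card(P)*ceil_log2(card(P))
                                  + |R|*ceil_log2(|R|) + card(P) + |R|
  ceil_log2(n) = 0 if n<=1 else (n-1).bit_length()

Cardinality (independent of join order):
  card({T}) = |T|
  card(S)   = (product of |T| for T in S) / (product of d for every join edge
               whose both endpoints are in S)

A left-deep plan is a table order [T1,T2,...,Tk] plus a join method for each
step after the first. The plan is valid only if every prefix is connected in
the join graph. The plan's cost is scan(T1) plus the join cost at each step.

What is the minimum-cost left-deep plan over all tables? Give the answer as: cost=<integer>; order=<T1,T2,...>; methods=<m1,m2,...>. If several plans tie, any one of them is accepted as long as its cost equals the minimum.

Selinger DP (subsets sized 1..n):
  {C}: scan cost=200, card=200
  {B}: scan cost=300, card=300
  {A}: scan cost=120, card=120
  {BC}: card=15000; try (C,hash)→3800, (B,merge)→5000, (C,merge)→5100, (B,hash)→5800, (B,nl_idx)→17000, (B,nl)→60200 …(+1); best=3800 via (C,hash)
  {AC}: card=8000; try (A,hash)→2080, (C,merge)→2880, (A,merge)→2960, (C,hash)→3440, (C,nl)→24120, (A,nl)→24200; best=2080 via (A,hash)
  {ABC}: card=600000; try (B,hash)→15480, (A,hash)→20480, (B,merge)→117080, (A,merge)→229760, (B,nl_idx)→674080, (A,nl)→1803800 …(+1); best=15480 via (B,hash)

cost=15480; order=C,A,B; methods=hash,hash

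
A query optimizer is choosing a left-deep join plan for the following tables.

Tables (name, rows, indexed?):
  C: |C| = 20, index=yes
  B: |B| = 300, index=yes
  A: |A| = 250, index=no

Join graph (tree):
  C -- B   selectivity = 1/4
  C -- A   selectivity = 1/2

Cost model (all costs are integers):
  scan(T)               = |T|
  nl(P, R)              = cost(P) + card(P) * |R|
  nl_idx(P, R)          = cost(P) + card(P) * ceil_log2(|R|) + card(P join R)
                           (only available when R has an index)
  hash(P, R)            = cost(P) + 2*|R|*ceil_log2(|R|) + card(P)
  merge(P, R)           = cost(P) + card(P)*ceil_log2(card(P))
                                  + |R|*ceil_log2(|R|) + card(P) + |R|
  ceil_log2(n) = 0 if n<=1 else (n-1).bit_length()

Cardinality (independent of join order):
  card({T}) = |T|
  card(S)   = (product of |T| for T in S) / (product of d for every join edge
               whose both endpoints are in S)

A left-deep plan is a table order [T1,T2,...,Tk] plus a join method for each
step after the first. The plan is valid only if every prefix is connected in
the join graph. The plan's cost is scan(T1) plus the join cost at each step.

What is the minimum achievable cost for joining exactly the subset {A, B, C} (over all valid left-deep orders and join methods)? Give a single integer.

Selinger DP over subsets of {A,B,C}:
  {C}: scan cost=20, card=20
  {B}: scan cost=300, card=300
  {A}: scan cost=250, card=250
  {BC}: card=1500; try (C,hash)→800, (B,nl_idx)→1700, (B,merge)→3140, (C,nl_idx)→3300, (C,merge)→3420, (B,hash)→5440 …(+2); best=800 via (C,hash)
  {AC}: card=2500; try (C,hash)→700, (A,merge)→2390, (C,merge)→2620, (C,nl_idx)→4000, (A,hash)→4040, (A,nl)→5020 …(+1); best=700 via (C,hash)
  {ABC}: card=187500; try (A,hash)→6300, (B,hash)→8600, (A,merge)→21050, (B,merge)→36200, (B,nl_idx)→210700, (A,nl)→375800 …(+1); best=6300 via (A,hash)

6300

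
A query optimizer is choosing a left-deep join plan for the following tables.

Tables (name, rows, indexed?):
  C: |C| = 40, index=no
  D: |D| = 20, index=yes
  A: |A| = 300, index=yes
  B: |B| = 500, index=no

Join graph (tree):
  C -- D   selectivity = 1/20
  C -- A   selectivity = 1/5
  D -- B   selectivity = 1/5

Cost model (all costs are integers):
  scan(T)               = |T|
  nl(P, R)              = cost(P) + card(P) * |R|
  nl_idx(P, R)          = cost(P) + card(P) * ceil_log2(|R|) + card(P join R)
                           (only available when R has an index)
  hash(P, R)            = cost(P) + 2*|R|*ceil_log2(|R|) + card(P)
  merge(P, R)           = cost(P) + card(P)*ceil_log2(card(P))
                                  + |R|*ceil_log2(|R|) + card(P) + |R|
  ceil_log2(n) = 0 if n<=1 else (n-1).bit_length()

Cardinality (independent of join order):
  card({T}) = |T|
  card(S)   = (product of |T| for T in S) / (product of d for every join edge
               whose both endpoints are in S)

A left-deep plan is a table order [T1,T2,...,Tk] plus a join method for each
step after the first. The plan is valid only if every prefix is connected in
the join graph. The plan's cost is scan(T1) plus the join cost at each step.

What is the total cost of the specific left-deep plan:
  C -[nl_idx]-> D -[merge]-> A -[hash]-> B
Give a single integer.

14960

step 1: scan C: cost=40, card=40
step 2: join D via nl_idx
    card(P join D) = 40*20/(20) = 40
    cost = 40 + 40*5 + 40 = 280
step 3: join A via merge
    card(P join A) = 40*300/(5) = 2400
    cost = 280 + 40*6 + 300*9 + 40 + 300 = 3560
step 4: join B via hash
    card(P join B) = 2400*500/(5) = 240000
    cost = 3560 + 2*500*9 + 2400 = 14960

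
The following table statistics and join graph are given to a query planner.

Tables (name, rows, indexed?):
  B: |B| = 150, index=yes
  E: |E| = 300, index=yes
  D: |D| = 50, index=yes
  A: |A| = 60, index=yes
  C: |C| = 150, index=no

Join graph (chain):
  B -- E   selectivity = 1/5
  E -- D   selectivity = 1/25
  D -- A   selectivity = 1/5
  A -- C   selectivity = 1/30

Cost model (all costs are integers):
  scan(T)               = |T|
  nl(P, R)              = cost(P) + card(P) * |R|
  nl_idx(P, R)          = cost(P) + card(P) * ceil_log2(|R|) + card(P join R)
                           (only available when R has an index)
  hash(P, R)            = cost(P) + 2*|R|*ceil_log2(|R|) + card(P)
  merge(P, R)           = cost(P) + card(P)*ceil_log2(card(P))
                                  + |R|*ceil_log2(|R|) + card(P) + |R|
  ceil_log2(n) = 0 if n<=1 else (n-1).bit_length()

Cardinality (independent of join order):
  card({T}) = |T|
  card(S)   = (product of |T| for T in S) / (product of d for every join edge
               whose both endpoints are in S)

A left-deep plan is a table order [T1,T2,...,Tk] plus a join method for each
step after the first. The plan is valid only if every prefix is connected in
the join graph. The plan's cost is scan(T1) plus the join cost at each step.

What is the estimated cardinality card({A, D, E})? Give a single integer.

7200

Tables in S: A(60), D(50), E(300)
Edges inside S: E-D(d=25), D-A(d=5)
numerator = 60 * 50 * 300 = 900000
denominator = 25 * 5 = 125
card(S) = 900000 / 125 = 7200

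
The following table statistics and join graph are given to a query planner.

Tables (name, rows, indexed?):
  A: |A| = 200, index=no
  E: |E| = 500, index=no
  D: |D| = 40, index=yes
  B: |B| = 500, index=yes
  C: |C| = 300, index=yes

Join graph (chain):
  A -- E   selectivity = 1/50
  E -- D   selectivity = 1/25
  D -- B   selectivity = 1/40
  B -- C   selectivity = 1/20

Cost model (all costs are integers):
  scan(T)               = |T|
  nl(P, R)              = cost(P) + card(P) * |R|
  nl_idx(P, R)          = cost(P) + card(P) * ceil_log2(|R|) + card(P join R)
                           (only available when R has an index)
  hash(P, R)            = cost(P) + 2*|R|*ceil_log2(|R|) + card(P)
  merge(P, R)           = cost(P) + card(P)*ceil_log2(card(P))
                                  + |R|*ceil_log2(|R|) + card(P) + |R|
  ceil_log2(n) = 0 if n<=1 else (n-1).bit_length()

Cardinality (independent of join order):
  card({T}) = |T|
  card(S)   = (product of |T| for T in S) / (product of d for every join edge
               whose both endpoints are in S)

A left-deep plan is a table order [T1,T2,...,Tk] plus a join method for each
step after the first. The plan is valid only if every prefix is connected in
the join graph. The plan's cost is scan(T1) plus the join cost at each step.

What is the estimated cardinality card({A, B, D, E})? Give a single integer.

Tables in S: A(200), B(500), D(40), E(500)
Edges inside S: A-E(d=50), E-D(d=25), D-B(d=40)
numerator = 200 * 500 * 40 * 500 = 2000000000
denominator = 50 * 25 * 40 = 50000
card(S) = 2000000000 / 50000 = 40000

40000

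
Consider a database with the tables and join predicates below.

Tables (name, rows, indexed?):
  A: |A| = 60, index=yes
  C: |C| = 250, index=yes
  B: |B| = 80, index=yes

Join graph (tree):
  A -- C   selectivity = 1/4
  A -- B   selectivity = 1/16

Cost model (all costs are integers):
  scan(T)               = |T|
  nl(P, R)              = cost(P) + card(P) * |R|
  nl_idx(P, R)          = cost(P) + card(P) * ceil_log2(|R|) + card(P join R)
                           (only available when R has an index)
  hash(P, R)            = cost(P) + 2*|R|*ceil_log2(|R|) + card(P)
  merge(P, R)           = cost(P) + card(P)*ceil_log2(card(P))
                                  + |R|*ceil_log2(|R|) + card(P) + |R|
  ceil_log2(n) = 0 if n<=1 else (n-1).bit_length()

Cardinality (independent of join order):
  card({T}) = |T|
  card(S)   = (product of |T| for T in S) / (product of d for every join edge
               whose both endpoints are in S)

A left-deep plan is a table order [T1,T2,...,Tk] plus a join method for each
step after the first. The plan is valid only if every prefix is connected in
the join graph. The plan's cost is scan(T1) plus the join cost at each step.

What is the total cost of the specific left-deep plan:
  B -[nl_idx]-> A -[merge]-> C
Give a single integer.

step 1: scan B: cost=80, card=80
step 2: join A via nl_idx
    card(P join A) = 80*60/(16) = 300
    cost = 80 + 80*6 + 300 = 860
step 3: join C via merge
    card(P join C) = 300*250/(4) = 18750
    cost = 860 + 300*9 + 250*8 + 300 + 250 = 6110

6110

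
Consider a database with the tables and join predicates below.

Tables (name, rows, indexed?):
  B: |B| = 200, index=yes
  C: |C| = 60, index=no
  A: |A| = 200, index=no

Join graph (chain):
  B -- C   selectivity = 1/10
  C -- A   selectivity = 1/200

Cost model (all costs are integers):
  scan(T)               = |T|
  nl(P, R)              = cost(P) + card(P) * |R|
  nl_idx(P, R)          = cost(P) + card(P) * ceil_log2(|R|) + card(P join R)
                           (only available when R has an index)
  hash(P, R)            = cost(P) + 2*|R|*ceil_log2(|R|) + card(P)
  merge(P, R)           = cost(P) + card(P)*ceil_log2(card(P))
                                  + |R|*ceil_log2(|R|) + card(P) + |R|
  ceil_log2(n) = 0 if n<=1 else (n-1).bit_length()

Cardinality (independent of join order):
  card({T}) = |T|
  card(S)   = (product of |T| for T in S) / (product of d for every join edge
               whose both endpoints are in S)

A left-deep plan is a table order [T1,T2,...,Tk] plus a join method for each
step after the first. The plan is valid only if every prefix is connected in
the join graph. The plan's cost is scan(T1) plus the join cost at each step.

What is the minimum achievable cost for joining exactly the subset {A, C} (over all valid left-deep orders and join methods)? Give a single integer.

Selinger DP over subsets of {A,C}:
  {C}: scan cost=60, card=60
  {A}: scan cost=200, card=200
  {AC}: card=60; try (C,hash)→1120, (A,merge)→2280, (C,merge)→2420, (A,hash)→3320, (A,nl)→12060, (C,nl)→12200; best=1120 via (C,hash)

1120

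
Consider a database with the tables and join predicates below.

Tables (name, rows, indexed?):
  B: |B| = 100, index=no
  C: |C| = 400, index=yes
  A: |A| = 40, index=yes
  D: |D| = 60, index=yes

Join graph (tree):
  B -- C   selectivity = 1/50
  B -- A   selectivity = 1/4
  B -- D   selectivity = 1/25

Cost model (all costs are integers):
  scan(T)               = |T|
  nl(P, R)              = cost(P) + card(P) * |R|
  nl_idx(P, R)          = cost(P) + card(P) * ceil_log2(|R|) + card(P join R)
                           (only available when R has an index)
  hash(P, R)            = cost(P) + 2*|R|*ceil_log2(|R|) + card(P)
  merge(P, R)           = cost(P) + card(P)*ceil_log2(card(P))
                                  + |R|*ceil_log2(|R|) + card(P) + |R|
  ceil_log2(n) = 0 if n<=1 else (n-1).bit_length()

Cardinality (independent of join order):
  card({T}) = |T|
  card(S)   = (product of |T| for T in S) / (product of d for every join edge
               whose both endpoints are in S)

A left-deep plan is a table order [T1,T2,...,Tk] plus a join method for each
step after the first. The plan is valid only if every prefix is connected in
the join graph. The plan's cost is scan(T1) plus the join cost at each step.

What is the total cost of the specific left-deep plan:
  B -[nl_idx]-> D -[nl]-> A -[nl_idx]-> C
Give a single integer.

51340

step 1: scan B: cost=100, card=100
step 2: join D via nl_idx
    card(P join D) = 100*60/(25) = 240
    cost = 100 + 100*6 + 240 = 940
step 3: join A via nl
    card(P join A) = 240*40/(4) = 2400
    cost = 940 + 240*40 = 10540
step 4: join C via nl_idx
    card(P join C) = 2400*400/(50) = 19200
    cost = 10540 + 2400*9 + 19200 = 51340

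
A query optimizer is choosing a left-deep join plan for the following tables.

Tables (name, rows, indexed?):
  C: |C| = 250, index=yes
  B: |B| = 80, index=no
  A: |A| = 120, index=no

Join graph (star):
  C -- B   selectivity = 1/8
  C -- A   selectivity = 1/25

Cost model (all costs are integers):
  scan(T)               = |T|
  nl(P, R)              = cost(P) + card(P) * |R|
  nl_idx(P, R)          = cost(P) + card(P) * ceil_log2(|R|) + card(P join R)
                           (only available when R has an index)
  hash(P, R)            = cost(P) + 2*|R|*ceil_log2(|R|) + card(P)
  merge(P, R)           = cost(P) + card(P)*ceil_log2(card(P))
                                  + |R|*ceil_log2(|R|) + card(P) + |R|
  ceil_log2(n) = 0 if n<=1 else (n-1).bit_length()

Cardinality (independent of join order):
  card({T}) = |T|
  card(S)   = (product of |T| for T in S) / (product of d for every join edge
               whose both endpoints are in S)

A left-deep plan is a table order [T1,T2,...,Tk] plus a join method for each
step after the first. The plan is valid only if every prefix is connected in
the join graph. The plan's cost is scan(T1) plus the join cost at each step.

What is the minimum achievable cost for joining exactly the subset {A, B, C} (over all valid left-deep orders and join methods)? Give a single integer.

4500

Selinger DP over subsets of {A,B,C}:
  {C}: scan cost=250, card=250
  {B}: scan cost=80, card=80
  {A}: scan cost=120, card=120
  {BC}: card=2500; try (B,hash)→1620, (C,merge)→2970, (B,merge)→3140, (C,nl_idx)→3220, (C,hash)→4160, (C,nl)→20080 …(+1); best=1620 via (B,hash)
  {AC}: card=1200; try (A,hash)→2180, (C,nl_idx)→2280, (C,merge)→3330, (A,merge)→3460, (C,hash)→4240, (C,nl)→30120 …(+1); best=2180 via (A,hash)
  {ABC}: card=12000; try (B,hash)→4500, (A,hash)→5800, (B,merge)→17220, (A,merge)→35080, (B,nl)→98180, (A,nl)→301620; best=4500 via (B,hash)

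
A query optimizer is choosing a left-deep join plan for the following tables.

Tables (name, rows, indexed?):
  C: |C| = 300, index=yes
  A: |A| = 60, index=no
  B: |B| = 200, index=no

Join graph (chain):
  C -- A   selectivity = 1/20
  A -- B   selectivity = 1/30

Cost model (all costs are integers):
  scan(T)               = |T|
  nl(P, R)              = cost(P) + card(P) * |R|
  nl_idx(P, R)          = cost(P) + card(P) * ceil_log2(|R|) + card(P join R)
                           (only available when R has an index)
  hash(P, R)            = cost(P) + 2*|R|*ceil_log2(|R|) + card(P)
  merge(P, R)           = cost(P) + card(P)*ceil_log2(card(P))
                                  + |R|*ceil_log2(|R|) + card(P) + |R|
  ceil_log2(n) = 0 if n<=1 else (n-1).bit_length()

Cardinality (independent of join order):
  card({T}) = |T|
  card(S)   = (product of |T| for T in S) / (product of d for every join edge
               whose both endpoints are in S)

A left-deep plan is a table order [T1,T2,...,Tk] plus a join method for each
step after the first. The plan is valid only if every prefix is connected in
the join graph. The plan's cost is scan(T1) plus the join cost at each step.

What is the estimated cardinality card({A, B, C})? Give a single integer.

Tables in S: A(60), B(200), C(300)
Edges inside S: C-A(d=20), A-B(d=30)
numerator = 60 * 200 * 300 = 3600000
denominator = 20 * 30 = 600
card(S) = 3600000 / 600 = 6000

6000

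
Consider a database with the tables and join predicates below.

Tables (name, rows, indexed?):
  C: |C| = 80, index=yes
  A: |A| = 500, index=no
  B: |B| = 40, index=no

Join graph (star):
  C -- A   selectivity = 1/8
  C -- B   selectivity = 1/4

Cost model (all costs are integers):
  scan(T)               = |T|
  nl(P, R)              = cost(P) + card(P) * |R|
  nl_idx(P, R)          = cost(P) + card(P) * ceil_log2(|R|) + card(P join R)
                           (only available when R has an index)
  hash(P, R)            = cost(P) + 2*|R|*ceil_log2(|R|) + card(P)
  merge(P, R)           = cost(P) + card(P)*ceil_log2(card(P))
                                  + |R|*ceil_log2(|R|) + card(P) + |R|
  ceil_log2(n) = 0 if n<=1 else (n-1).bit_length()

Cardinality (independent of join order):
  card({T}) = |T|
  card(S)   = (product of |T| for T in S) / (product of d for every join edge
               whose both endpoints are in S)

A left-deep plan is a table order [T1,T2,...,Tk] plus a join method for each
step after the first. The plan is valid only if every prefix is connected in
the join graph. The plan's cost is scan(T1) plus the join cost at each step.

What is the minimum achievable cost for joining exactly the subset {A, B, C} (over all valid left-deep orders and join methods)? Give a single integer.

Selinger DP over subsets of {A,B,C}:
  {C}: scan cost=80, card=80
  {A}: scan cost=500, card=500
  {B}: scan cost=40, card=40
  {AC}: card=5000; try (C,hash)→2120, (A,merge)→5720, (C,merge)→6140, (C,nl_idx)→9000, (A,hash)→9160, (A,nl)→40080 …(+1); best=2120 via (C,hash)
  {BC}: card=800; try (B,hash)→640, (C,merge)→960, (B,merge)→1000, (C,nl_idx)→1120, (C,hash)→1200, (C,nl)→3240 …(+1); best=640 via (B,hash)
  {ABC}: card=50000; try (B,hash)→7600, (A,hash)→10440, (A,merge)→14440, (B,merge)→72400, (B,nl)→202120, (A,nl)→400640; best=7600 via (B,hash)

7600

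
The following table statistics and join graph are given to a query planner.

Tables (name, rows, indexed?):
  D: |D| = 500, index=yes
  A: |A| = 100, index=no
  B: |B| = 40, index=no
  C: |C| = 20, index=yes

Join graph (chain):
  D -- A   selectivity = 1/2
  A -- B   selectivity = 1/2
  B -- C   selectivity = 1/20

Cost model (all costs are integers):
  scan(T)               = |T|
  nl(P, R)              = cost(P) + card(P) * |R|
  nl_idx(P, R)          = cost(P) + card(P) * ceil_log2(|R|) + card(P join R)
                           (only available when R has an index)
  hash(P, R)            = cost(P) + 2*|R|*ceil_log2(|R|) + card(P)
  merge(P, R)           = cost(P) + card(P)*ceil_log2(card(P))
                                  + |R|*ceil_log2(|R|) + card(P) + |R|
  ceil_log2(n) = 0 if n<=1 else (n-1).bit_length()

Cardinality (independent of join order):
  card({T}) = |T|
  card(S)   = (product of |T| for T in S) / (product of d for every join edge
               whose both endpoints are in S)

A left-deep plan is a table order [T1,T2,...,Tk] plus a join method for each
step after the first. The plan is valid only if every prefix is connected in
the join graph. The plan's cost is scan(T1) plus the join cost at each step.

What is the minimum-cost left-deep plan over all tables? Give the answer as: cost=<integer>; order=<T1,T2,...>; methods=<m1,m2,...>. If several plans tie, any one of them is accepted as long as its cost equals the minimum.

Selinger DP (subsets sized 1..n):
  {D}: scan cost=500, card=500
  {A}: scan cost=100, card=100
  {B}: scan cost=40, card=40
  {C}: scan cost=20, card=20
  {AD}: card=25000; try (A,hash)→2400, (D,merge)→5900, (A,merge)→6300, (D,hash)→9200, (D,nl_idx)→26000, (D,nl)→50100 …(+1); best=2400 via (A,hash)
  {AB}: card=2000; try (B,hash)→680, (A,merge)→1120, (B,merge)→1180, (A,hash)→1480, (A,nl)→4040, (B,nl)→4100; best=680 via (B,hash)
  {BC}: card=40; try (C,hash)→280, (C,nl_idx)→280, (B,merge)→420, (C,merge)→440, (B,hash)→520, (B,nl)→820 …(+1); best=280 via (C,hash)
  {ABD}: card=500000; try (D,hash)→11680, (B,hash)→27880, (D,merge)→29680, (B,merge)→402680, (D,nl_idx)→518680, (D,nl)→1000680 …(+1); best=11680 via (D,hash)
  {ABC}: card=2000; try (A,merge)→1360, (A,hash)→1720, (C,hash)→2880, (A,nl)→4280, (C,nl_idx)→12680, (C,merge)→24800 …(+1); best=1360 via (A,merge)
  {ABCD}: card=500000; try (D,hash)→12360, (D,merge)→30360, (C,hash)→511880, (D,nl_idx)→519360, (D,nl)→1001360, (C,nl_idx)→3011680 …(+2); best=12360 via (D,hash)

cost=12360; order=B,C,A,D; methods=hash,merge,hash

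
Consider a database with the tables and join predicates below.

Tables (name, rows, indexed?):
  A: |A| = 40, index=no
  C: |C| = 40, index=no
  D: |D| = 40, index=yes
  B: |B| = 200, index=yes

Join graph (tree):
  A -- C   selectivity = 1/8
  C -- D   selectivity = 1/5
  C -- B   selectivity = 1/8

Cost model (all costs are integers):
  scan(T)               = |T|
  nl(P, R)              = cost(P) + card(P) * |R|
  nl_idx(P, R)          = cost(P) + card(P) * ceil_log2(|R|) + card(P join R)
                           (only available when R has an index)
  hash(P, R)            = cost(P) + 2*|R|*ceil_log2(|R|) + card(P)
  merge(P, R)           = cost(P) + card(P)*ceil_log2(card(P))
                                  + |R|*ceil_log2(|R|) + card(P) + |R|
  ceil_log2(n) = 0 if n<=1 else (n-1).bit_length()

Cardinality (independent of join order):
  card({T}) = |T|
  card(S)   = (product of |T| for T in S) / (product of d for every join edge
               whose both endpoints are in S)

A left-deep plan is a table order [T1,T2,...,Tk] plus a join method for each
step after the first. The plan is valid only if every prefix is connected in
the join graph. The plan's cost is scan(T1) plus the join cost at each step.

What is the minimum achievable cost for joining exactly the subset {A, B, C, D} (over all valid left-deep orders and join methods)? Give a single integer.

6040

Selinger DP over subsets of {A,B,C,D}:
  {A}: scan cost=40, card=40
  {C}: scan cost=40, card=40
  {D}: scan cost=40, card=40
  {B}: scan cost=200, card=200
  {AC}: card=200; try (C,hash)→560, (A,hash)→560, (C,merge)→600, (A,merge)→600, (C,nl)→1640, (A,nl)→1640; best=560 via (C,hash)
  {CD}: card=320; try (D,hash)→560, (C,hash)→560, (D,merge)→600, (D,nl_idx)→600, (C,merge)→600, (D,nl)→1640 …(+1); best=560 via (D,hash)
  {BC}: card=1000; try (C,hash)→880, (B,nl_idx)→1360, (B,merge)→2120, (C,merge)→2280, (B,hash)→3280, (B,nl)→8040 …(+1); best=880 via (C,hash)
  {ACD}: card=1600; try (D,hash)→1240, (A,hash)→1360, (D,merge)→2640, (D,nl_idx)→3360, (A,merge)→4040, (D,nl)→8560 …(+1); best=1240 via (D,hash)
  {ABC}: card=5000; try (A,hash)→2360, (B,hash)→3960, (B,merge)→4160, (B,nl_idx)→7160, (A,merge)→12160, (B,nl)→40560 …(+1); best=2360 via (A,hash)
  {BCD}: card=8000; try (D,hash)→2360, (B,hash)→4080, (B,merge)→5560, (B,nl_idx)→11120, (D,merge)→12160, (D,nl_idx)→14880 …(+2); best=2360 via (D,hash)
  {ABCD}: card=40000; try (B,hash)→6040, (D,hash)→7840, (A,hash)→10840, (B,merge)→22240, (B,nl_idx)→54040, (D,nl_idx)→72360 …(+5); best=6040 via (B,hash)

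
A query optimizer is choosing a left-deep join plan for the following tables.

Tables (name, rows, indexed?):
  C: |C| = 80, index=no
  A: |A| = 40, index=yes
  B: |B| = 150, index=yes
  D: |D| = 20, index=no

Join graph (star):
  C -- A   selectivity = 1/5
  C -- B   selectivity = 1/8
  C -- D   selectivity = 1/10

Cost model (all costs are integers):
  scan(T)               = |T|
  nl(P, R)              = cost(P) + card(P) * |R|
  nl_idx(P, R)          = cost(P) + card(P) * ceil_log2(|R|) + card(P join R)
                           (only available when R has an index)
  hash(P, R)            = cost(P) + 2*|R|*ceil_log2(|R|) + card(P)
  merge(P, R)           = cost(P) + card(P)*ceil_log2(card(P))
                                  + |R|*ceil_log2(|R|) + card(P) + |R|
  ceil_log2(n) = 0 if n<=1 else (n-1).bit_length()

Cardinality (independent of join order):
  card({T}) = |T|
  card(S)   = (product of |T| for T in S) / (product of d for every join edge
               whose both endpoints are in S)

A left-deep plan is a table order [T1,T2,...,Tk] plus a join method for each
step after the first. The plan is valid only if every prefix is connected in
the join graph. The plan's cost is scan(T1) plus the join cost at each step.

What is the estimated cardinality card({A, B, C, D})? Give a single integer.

Tables in S: A(40), B(150), C(80), D(20)
Edges inside S: C-A(d=5), C-B(d=8), C-D(d=10)
numerator = 40 * 150 * 80 * 20 = 9600000
denominator = 5 * 8 * 10 = 400
card(S) = 9600000 / 400 = 24000

24000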